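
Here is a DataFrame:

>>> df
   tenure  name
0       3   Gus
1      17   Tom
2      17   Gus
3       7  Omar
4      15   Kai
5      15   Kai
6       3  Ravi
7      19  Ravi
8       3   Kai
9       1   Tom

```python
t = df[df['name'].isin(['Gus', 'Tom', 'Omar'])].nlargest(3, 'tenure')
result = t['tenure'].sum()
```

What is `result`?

41

filter rows where name in ['Gus', 'Tom', 'Omar']:
   tenure  name
0       3   Gus
1      17   Tom
2      17   Gus
3       7  Omar
9       1   Tom
take 3 rows with largest tenure:
   tenure  name
1      17   Tom
2      17   Gus
3       7  Omar
So sum() = 41.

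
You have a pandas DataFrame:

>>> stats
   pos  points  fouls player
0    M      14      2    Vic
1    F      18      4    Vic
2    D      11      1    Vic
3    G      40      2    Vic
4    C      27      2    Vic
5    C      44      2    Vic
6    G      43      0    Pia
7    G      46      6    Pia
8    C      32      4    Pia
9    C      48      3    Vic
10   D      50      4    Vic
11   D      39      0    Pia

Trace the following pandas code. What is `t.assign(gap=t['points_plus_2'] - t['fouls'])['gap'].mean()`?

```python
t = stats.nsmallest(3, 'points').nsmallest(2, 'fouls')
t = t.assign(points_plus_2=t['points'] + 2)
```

13.0

take 3 rows with smallest points:
  pos  points  fouls player
2   D      11      1    Vic
0   M      14      2    Vic
1   F      18      4    Vic
take 2 rows with smallest fouls:
  pos  points  fouls player
2   D      11      1    Vic
0   M      14      2    Vic
add column points_plus_2 = t['points'] + 2:
  pos  points  fouls player  points_plus_2
2   D      11      1    Vic             13
0   M      14      2    Vic             16
add column gap = t['points_plus_2'] - t['fouls']:
  pos  points  fouls player  points_plus_2  gap
2   D      11      1    Vic             13   12
0   M      14      2    Vic             16   14
Taking the mean of column 'gap' gives 13.0.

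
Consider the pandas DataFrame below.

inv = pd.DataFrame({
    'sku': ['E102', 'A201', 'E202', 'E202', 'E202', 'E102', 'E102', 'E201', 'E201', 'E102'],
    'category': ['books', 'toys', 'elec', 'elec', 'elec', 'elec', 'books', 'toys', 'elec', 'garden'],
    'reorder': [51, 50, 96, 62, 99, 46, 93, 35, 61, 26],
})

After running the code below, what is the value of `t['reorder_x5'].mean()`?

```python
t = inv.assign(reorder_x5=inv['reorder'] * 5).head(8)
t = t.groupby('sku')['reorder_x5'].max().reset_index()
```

346.25

add column reorder_x5 = inv['reorder'] * 5:
    sku category  reorder  reorder_x5
0  E102    books       51         255
1  A201     toys       50         250
2  E202     elec       96         480
3  E202     elec       62         310
4  E202     elec       99         495
5  E102     elec       46         230
6  E102    books       93         465
7  E201     toys       35         175
8  E201     elec       61         305
9  E102   garden       26         130
take first 8 rows:
    sku category  reorder  reorder_x5
0  E102    books       51         255
1  A201     toys       50         250
2  E202     elec       96         480
3  E202     elec       62         310
4  E202     elec       99         495
5  E102     elec       46         230
6  E102    books       93         465
7  E201     toys       35         175
group by sku, max of reorder_x5:
sku
A201    250
E102    465
E201    175
E202    495
Name: reorder_x5, dtype: int64
reset_index():
    sku  reorder_x5
0  A201         250
1  E102         465
2  E201         175
3  E202         495
So mean() = 346.25.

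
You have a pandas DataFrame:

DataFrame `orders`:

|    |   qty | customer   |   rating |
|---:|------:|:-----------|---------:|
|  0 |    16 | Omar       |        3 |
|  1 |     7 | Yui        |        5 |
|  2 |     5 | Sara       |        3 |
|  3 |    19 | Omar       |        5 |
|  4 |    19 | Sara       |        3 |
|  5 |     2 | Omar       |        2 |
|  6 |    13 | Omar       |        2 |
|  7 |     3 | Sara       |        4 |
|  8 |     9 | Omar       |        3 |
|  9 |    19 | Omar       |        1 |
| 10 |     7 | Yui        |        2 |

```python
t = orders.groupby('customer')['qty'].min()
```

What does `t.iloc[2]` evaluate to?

7

group by customer, min of qty:
customer
Omar    2
Sara    3
Yui     7
Name: qty, dtype: int64
So iloc[2] = 7.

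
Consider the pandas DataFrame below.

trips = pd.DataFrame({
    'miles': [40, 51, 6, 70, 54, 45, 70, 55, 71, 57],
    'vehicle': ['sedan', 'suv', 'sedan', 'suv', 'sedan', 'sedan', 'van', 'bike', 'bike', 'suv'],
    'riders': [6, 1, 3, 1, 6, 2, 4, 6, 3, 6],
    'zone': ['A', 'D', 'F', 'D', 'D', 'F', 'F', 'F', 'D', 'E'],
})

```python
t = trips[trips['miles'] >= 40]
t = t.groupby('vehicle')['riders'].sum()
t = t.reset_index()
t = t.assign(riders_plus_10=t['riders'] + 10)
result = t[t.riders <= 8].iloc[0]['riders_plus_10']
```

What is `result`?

filter rows where miles >= 40:
   miles vehicle  riders zone
0     40   sedan       6    A
1     51     suv       1    D
3     70     suv       1    D
4     54   sedan       6    D
5     45   sedan       2    F
6     70     van       4    F
7     55    bike       6    F
8     71    bike       3    D
9     57     suv       6    E
group by vehicle, sum of riders:
vehicle
bike      9
sedan    14
suv       8
van       4
Name: riders, dtype: int64
reset_index():
  vehicle  riders
0    bike       9
1   sedan      14
2     suv       8
3     van       4
add column riders_plus_10 = t['riders'] + 10:
  vehicle  riders  riders_plus_10
0    bike       9              19
1   sedan      14              24
2     suv       8              18
3     van       4              14
filter rows where riders <= 8:
  vehicle  riders  riders_plus_10
2     suv       8              18
3     van       4              14
Taking the value at position 0, column 'riders_plus_10' gives 18.

18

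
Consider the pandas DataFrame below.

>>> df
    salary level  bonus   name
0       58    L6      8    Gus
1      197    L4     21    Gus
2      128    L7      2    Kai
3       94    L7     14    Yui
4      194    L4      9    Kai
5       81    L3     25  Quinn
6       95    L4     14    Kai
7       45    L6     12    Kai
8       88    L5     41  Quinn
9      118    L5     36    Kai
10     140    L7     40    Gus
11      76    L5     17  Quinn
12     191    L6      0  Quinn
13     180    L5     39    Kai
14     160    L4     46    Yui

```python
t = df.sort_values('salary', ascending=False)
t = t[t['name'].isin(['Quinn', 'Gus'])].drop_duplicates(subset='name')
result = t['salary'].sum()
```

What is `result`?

sort by salary descending:
    salary level  bonus   name
1      197    L4     21    Gus
4      194    L4      9    Kai
12     191    L6      0  Quinn
13     180    L5     39    Kai
14     160    L4     46    Yui
10     140    L7     40    Gus
2      128    L7      2    Kai
9      118    L5     36    Kai
6       95    L4     14    Kai
3       94    L7     14    Yui
8       88    L5     41  Quinn
5       81    L3     25  Quinn
11      76    L5     17  Quinn
0       58    L6      8    Gus
7       45    L6     12    Kai
filter rows where name in ['Quinn', 'Gus']:
    salary level  bonus   name
1      197    L4     21    Gus
12     191    L6      0  Quinn
10     140    L7     40    Gus
8       88    L5     41  Quinn
5       81    L3     25  Quinn
11      76    L5     17  Quinn
0       58    L6      8    Gus
drop duplicate name (keep=first):
    salary level  bonus   name
1      197    L4     21    Gus
12     191    L6      0  Quinn
Then the sum of column 'salary': 388

388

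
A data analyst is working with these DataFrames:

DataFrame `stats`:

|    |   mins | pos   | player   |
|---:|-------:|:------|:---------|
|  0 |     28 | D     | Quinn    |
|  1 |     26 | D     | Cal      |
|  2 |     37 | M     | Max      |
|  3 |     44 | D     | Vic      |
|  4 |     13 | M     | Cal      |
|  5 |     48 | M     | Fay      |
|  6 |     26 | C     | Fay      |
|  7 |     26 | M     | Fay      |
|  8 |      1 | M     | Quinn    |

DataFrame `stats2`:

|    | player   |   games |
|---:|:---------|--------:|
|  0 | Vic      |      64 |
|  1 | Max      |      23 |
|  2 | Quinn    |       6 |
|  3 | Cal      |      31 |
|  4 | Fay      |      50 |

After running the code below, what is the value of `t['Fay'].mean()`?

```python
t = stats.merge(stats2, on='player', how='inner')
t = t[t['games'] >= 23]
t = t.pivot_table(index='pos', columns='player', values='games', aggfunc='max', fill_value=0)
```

33.3333333333

merge on 'player' (how='inner') → 9 rows:
   mins pos player  games
0    28   D  Quinn      6
1    26   D    Cal     31
2    37   M    Max     23
3    44   D    Vic     64
4    13   M    Cal     31
5    48   M    Fay     50
6    26   C    Fay     50
7    26   M    Fay     50
8     1   M  Quinn      6
filter rows where games >= 23:
   mins pos player  games
1    26   D    Cal     31
2    37   M    Max     23
3    44   D    Vic     64
4    13   M    Cal     31
5    48   M    Fay     50
6    26   C    Fay     50
7    26   M    Fay     50
pivot: rows=pos, cols=player, max(games):
player  Cal  Fay  Max  Vic
pos                       
C         0   50    0    0
D        31    0    0   64
M        31   50   23    0
So mean() = 33.3333333333.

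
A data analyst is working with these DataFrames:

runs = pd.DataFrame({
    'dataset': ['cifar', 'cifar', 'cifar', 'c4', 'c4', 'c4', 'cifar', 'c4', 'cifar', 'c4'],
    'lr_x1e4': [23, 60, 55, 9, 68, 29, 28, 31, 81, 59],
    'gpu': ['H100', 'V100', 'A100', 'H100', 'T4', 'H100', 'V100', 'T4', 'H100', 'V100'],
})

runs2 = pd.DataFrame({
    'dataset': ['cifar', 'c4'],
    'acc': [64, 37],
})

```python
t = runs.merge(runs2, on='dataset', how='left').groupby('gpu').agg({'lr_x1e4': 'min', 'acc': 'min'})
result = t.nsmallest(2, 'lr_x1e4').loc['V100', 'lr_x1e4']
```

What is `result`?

28

merge on 'dataset' (how='left') → 10 rows:
  dataset  lr_x1e4   gpu  acc
0   cifar       23  H100   64
1   cifar       60  V100   64
2   cifar       55  A100   64
3      c4        9  H100   37
4      c4       68    T4   37
5      c4       29  H100   37
6   cifar       28  V100   64
7      c4       31    T4   37
8   cifar       81  H100   64
9      c4       59  V100   37
group by gpu: min(lr_x1e4), min(acc):
      lr_x1e4  acc
gpu               
A100       55   64
H100        9   37
T4         31   37
V100       28   37
take 2 rows with smallest lr_x1e4:
      lr_x1e4  acc
gpu               
H100        9   37
V100       28   37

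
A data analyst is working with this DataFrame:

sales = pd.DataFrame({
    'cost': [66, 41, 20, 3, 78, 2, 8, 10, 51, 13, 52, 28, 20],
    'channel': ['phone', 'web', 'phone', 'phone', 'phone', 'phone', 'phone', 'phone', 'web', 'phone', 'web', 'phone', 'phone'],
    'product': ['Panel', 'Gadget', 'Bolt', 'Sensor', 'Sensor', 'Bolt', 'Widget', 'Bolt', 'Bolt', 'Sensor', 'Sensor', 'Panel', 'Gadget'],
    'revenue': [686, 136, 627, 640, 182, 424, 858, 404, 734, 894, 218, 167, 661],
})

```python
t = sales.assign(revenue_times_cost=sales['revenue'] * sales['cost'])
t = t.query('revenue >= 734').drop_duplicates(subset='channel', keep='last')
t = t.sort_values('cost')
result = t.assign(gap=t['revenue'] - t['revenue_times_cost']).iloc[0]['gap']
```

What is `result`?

add column revenue_times_cost = sales['revenue'] * sales['cost']:
    cost channel product  revenue  revenue_times_cost
0     66   phone   Panel      686               45276
1     41     web  Gadget      136                5576
2     20   phone    Bolt      627               12540
3      3   phone  Sensor      640                1920
4     78   phone  Sensor      182               14196
5      2   phone    Bolt      424                 848
6      8   phone  Widget      858                6864
7     10   phone    Bolt      404                4040
8     51     web    Bolt      734               37434
9     13   phone  Sensor      894               11622
10    52     web  Sensor      218               11336
11    28   phone   Panel      167                4676
12    20   phone  Gadget      661               13220
filter rows where revenue >= 734:
   cost channel product  revenue  revenue_times_cost
6     8   phone  Widget      858                6864
8    51     web    Bolt      734               37434
9    13   phone  Sensor      894               11622
drop duplicate channel (keep=last):
   cost channel product  revenue  revenue_times_cost
8    51     web    Bolt      734               37434
9    13   phone  Sensor      894               11622
sort by cost:
   cost channel product  revenue  revenue_times_cost
9    13   phone  Sensor      894               11622
8    51     web    Bolt      734               37434
add column gap = t['revenue'] - t['revenue_times_cost']:
   cost channel product  revenue  revenue_times_cost    gap
9    13   phone  Sensor      894               11622 -10728
8    51     web    Bolt      734               37434 -36700
Hence -10728.

-10728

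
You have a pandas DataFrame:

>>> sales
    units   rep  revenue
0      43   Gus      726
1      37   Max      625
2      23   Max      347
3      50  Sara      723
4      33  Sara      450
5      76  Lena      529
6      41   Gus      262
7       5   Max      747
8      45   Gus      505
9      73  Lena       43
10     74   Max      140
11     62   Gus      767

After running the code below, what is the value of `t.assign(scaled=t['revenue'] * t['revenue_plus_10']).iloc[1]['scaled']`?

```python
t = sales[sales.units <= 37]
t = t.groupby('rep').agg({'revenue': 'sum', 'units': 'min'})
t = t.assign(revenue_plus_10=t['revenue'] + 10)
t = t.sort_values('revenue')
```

2972151

filter rows where units <= 37:
   units   rep  revenue
1     37   Max      625
2     23   Max      347
4     33  Sara      450
7      5   Max      747
group by rep: sum(revenue), min(units):
      revenue  units
rep                 
Max      1719      5
Sara      450     33
add column revenue_plus_10 = t['revenue'] + 10:
      revenue  units  revenue_plus_10
rep                                  
Max      1719      5             1729
Sara      450     33              460
sort by revenue:
      revenue  units  revenue_plus_10
rep                                  
Sara      450     33              460
Max      1719      5             1729
add column scaled = t['revenue'] * t['revenue_plus_10']:
      revenue  units  revenue_plus_10   scaled
rep                                           
Sara      450     33              460   207000
Max      1719      5             1729  2972151
The value at position 1, column 'scaled' is 2972151.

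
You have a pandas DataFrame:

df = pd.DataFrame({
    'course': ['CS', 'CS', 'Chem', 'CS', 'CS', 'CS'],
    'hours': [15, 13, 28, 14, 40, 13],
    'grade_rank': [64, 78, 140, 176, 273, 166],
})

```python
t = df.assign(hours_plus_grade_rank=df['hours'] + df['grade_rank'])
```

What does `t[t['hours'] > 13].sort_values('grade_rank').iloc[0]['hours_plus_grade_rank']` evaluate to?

add column hours_plus_grade_rank = df['hours'] + df['grade_rank']:
  course  hours  grade_rank  hours_plus_grade_rank
0     CS     15          64                     79
1     CS     13          78                     91
2   Chem     28         140                    168
3     CS     14         176                    190
4     CS     40         273                    313
5     CS     13         166                    179
filter rows where hours > 13:
  course  hours  grade_rank  hours_plus_grade_rank
0     CS     15          64                     79
2   Chem     28         140                    168
3     CS     14         176                    190
4     CS     40         273                    313
sort by grade_rank:
  course  hours  grade_rank  hours_plus_grade_rank
0     CS     15          64                     79
2   Chem     28         140                    168
3     CS     14         176                    190
4     CS     40         273                    313
Reading off the value at position 0, column 'hours_plus_grade_rank', we get 79.

79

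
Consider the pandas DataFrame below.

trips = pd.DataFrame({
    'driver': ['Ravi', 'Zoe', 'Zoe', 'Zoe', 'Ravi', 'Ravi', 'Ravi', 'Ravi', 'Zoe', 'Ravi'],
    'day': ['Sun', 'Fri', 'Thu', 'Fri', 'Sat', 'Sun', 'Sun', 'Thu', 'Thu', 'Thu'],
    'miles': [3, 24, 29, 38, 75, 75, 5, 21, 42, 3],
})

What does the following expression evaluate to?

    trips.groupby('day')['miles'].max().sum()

230

group by day, max of miles:
day
Fri    38
Sat    75
Sun    75
Thu    42
Name: miles, dtype: int64
sum of the resulting series → 230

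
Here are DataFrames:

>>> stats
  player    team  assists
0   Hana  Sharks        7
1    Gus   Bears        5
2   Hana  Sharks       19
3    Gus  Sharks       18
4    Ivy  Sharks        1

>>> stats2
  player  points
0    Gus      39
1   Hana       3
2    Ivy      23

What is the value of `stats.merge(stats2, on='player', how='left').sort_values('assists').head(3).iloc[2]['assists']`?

7

merge on 'player' (how='left') → 5 rows:
  player    team  assists  points
0   Hana  Sharks        7       3
1    Gus   Bears        5      39
2   Hana  Sharks       19       3
3    Gus  Sharks       18      39
4    Ivy  Sharks        1      23
sort by assists:
  player    team  assists  points
4    Ivy  Sharks        1      23
1    Gus   Bears        5      39
0   Hana  Sharks        7       3
3    Gus  Sharks       18      39
2   Hana  Sharks       19       3
take first 3 rows:
  player    team  assists  points
4    Ivy  Sharks        1      23
1    Gus   Bears        5      39
0   Hana  Sharks        7       3
So iloc[2]['assists'] = 7.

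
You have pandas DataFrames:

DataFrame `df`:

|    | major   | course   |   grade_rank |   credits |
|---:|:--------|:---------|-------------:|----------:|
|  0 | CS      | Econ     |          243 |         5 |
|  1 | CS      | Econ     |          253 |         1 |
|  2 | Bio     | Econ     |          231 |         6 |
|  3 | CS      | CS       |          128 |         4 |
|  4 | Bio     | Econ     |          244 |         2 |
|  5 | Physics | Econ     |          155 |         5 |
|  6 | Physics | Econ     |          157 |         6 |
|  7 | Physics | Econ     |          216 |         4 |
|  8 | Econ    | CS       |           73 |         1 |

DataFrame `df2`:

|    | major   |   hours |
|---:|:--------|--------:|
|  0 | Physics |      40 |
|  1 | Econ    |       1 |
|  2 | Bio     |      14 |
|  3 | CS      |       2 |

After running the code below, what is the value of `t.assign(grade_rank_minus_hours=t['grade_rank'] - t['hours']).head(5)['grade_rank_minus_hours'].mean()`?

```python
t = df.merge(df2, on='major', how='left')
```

merge on 'major' (how='left') → 9 rows:
     major course  grade_rank  credits  hours
0       CS   Econ         243        5      2
1       CS   Econ         253        1      2
2      Bio   Econ         231        6     14
3       CS     CS         128        4      2
4      Bio   Econ         244        2     14
5  Physics   Econ         155        5     40
6  Physics   Econ         157        6     40
7  Physics   Econ         216        4     40
8     Econ     CS          73        1      1
add column grade_rank_minus_hours = t['grade_rank'] - t['hours']:
     major course  grade_rank  credits  hours  grade_rank_minus_hours
0       CS   Econ         243        5      2                     241
1       CS   Econ         253        1      2                     251
2      Bio   Econ         231        6     14                     217
3       CS     CS         128        4      2                     126
4      Bio   Econ         244        2     14                     230
5  Physics   Econ         155        5     40                     115
6  Physics   Econ         157        6     40                     117
7  Physics   Econ         216        4     40                     176
8     Econ     CS          73        1      1                      72
take first 5 rows:
  major course  grade_rank  credits  hours  grade_rank_minus_hours
0    CS   Econ         243        5      2                     241
1    CS   Econ         253        1      2                     251
2   Bio   Econ         231        6     14                     217
3    CS     CS         128        4      2                     126
4   Bio   Econ         244        2     14                     230

213.0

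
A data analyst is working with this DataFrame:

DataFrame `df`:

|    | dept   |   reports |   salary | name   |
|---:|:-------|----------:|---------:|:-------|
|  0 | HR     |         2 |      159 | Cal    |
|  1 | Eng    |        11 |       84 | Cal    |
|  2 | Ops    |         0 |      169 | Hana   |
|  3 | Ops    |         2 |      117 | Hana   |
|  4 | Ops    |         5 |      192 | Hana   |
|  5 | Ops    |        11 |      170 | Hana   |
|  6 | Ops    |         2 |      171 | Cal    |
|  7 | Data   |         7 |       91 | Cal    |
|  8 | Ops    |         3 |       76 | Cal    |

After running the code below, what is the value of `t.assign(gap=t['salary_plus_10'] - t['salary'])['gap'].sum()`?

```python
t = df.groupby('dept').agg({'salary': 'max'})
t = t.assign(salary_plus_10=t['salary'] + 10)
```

40

group by dept, max of salary:
      salary
dept        
Data      91
Eng       84
HR       159
Ops      192
add column salary_plus_10 = t['salary'] + 10:
      salary  salary_plus_10
dept                        
Data      91             101
Eng       84              94
HR       159             169
Ops      192             202
add column gap = t['salary_plus_10'] - t['salary']:
      salary  salary_plus_10  gap
dept                             
Data      91             101   10
Eng       84              94   10
HR       159             169   10
Ops      192             202   10
So sum() = 40.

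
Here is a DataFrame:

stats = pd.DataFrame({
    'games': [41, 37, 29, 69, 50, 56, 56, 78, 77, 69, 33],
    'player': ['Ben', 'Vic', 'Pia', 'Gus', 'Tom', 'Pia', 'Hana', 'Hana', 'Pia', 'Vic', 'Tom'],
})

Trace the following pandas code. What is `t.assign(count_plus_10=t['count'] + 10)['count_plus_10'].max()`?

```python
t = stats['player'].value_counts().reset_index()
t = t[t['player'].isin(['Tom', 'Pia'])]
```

value_counts of player:
player
Pia     3
Vic     2
Tom     2
Hana    2
Ben     1
Gus     1
Name: count, dtype: int64
reset_index():
  player  count
0    Pia      3
1    Vic      2
2    Tom      2
3   Hana      2
4    Ben      1
5    Gus      1
filter rows where player in ['Tom', 'Pia']:
  player  count
0    Pia      3
2    Tom      2
add column count_plus_10 = t['count'] + 10:
  player  count  count_plus_10
0    Pia      3             13
2    Tom      2             12
Then the max of column 'count_plus_10': 13

13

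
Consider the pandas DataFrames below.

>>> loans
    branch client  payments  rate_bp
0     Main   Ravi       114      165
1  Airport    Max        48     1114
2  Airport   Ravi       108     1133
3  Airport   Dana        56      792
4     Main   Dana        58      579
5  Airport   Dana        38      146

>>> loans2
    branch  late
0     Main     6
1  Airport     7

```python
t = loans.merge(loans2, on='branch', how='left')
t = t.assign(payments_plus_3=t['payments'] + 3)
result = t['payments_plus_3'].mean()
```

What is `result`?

merge on 'branch' (how='left') → 6 rows:
    branch client  payments  rate_bp  late
0     Main   Ravi       114      165     6
1  Airport    Max        48     1114     7
2  Airport   Ravi       108     1133     7
3  Airport   Dana        56      792     7
4     Main   Dana        58      579     6
5  Airport   Dana        38      146     7
add column payments_plus_3 = t['payments'] + 3:
    branch client  payments  rate_bp  late  payments_plus_3
0     Main   Ravi       114      165     6              117
1  Airport    Max        48     1114     7               51
2  Airport   Ravi       108     1133     7              111
3  Airport   Dana        56      792     7               59
4     Main   Dana        58      579     6               61
5  Airport   Dana        38      146     7               41

73.3333333333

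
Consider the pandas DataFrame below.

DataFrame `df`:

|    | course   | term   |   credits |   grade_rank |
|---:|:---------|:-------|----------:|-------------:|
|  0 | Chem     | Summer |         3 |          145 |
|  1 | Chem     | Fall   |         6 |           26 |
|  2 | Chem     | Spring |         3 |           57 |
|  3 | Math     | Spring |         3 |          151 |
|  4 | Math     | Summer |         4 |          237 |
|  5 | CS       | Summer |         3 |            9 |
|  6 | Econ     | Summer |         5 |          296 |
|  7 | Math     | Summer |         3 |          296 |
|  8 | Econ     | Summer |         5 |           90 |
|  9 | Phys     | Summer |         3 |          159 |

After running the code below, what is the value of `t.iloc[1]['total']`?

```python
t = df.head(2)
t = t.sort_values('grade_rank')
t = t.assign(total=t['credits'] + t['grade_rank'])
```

148

take first 2 rows:
  course    term  credits  grade_rank
0   Chem  Summer        3         145
1   Chem    Fall        6          26
sort by grade_rank:
  course    term  credits  grade_rank
1   Chem    Fall        6          26
0   Chem  Summer        3         145
add column total = t['credits'] + t['grade_rank']:
  course    term  credits  grade_rank  total
1   Chem    Fall        6          26     32
0   Chem  Summer        3         145    148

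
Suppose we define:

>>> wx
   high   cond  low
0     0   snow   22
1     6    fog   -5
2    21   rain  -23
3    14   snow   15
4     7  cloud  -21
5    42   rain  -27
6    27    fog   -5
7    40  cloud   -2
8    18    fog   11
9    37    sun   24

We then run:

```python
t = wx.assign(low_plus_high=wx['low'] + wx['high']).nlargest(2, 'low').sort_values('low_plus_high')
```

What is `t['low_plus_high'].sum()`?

add column low_plus_high = wx['low'] + wx['high']:
   high   cond  low  low_plus_high
0     0   snow   22             22
1     6    fog   -5              1
2    21   rain  -23             -2
3    14   snow   15             29
4     7  cloud  -21            -14
5    42   rain  -27             15
6    27    fog   -5             22
7    40  cloud   -2             38
8    18    fog   11             29
9    37    sun   24             61
take 2 rows with largest low:
   high  cond  low  low_plus_high
9    37   sun   24             61
0     0  snow   22             22
sort by low_plus_high:
   high  cond  low  low_plus_high
0     0  snow   22             22
9    37   sun   24             61
Finally, sum of column 'low_plus_high' = 83.

83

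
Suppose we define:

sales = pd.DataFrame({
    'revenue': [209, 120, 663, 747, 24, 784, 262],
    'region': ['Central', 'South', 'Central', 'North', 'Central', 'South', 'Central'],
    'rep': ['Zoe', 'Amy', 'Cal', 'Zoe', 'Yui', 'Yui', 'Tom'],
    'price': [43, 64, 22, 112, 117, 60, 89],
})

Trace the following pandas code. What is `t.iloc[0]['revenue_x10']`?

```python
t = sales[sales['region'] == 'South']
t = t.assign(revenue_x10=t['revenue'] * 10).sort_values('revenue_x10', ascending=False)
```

filter rows where region == 'South':
   revenue region  rep  price
1      120  South  Amy     64
5      784  South  Yui     60
add column revenue_x10 = t['revenue'] * 10:
   revenue region  rep  price  revenue_x10
1      120  South  Amy     64         1200
5      784  South  Yui     60         7840
sort by revenue_x10 descending:
   revenue region  rep  price  revenue_x10
5      784  South  Yui     60         7840
1      120  South  Amy     64         1200
Then the value at position 0, column 'revenue_x10': 7840

7840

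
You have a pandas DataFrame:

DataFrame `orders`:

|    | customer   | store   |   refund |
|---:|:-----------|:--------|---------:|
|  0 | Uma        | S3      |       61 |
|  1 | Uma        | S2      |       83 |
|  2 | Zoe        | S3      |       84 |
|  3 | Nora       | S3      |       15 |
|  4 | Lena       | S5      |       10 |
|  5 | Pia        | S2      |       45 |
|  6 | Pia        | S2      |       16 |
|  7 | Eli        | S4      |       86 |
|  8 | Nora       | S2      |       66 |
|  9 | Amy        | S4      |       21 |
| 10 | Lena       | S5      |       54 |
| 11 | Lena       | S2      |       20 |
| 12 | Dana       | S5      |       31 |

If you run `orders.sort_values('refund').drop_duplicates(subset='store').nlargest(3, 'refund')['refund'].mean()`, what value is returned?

17.3333333333

sort by refund:
   customer store  refund
4      Lena    S5      10
3      Nora    S3      15
6       Pia    S2      16
11     Lena    S2      20
9       Amy    S4      21
12     Dana    S5      31
5       Pia    S2      45
10     Lena    S5      54
0       Uma    S3      61
8      Nora    S2      66
1       Uma    S2      83
2       Zoe    S3      84
7       Eli    S4      86
drop duplicate store (keep=first):
  customer store  refund
4     Lena    S5      10
3     Nora    S3      15
6      Pia    S2      16
9      Amy    S4      21
take 3 rows with largest refund:
  customer store  refund
9      Amy    S4      21
6      Pia    S2      16
3     Nora    S3      15
mean of column 'refund' → 17.3333333333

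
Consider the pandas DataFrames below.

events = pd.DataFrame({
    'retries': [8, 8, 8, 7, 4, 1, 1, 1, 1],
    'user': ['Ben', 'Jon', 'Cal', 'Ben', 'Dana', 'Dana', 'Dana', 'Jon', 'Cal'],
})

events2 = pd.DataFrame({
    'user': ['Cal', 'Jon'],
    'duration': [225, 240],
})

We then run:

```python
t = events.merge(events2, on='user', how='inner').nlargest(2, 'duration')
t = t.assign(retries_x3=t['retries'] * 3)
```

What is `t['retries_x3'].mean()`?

13.5

merge on 'user' (how='inner') → 4 rows:
   retries user  duration
0        8  Jon       240
1        8  Cal       225
2        1  Jon       240
3        1  Cal       225
take 2 rows with largest duration:
   retries user  duration
0        8  Jon       240
2        1  Jon       240
add column retries_x3 = t['retries'] * 3:
   retries user  duration  retries_x3
0        8  Jon       240          24
2        1  Jon       240           3
The mean of column 'retries_x3' is 13.5.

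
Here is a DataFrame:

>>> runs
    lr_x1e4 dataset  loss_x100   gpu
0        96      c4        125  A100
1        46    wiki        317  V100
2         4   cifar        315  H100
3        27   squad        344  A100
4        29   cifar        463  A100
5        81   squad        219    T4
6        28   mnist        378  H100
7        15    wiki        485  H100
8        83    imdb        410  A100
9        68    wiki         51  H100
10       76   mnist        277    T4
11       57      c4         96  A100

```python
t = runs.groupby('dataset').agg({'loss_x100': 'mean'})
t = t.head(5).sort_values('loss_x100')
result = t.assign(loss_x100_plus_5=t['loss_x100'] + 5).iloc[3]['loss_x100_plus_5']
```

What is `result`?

group by dataset, mean of loss_x100:
          loss_x100
dataset            
c4       110.500000
cifar    389.000000
imdb     410.000000
mnist    327.500000
squad    281.500000
wiki     284.333333
take first 5 rows:
         loss_x100
dataset           
c4           110.5
cifar        389.0
imdb         410.0
mnist        327.5
squad        281.5
sort by loss_x100:
         loss_x100
dataset           
c4           110.5
squad        281.5
mnist        327.5
cifar        389.0
imdb         410.0
add column loss_x100_plus_5 = t['loss_x100'] + 5:
         loss_x100  loss_x100_plus_5
dataset                             
c4           110.5             115.5
squad        281.5             286.5
mnist        327.5             332.5
cifar        389.0             394.0
imdb         410.0             415.0
Taking the value at position 3, column 'loss_x100_plus_5' gives 394.0.

394.0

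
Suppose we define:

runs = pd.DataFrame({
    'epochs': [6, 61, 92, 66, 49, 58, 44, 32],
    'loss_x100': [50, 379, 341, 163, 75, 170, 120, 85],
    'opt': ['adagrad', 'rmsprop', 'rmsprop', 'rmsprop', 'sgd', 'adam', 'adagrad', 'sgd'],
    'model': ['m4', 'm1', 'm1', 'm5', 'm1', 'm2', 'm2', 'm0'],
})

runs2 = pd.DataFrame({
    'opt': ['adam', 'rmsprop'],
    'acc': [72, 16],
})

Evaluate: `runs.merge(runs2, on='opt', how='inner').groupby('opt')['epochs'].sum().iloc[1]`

merge on 'opt' (how='inner') → 4 rows:
   epochs  loss_x100      opt model  acc
0      61        379  rmsprop    m1   16
1      92        341  rmsprop    m1   16
2      66        163  rmsprop    m5   16
3      58        170     adam    m2   72
group by opt, sum of epochs:
opt
adam        58
rmsprop    219
Name: epochs, dtype: int64
The value at position 1 is 219.

219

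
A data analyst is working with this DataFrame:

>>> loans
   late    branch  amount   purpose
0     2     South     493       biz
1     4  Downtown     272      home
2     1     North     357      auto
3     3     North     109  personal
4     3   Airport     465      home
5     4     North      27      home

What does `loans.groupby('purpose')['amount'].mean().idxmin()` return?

personal

group by purpose, mean of amount:
purpose
auto        357.000000
biz         493.000000
home        254.666667
personal    109.000000
Name: amount, dtype: float64
Taking the label with the smallest value gives personal.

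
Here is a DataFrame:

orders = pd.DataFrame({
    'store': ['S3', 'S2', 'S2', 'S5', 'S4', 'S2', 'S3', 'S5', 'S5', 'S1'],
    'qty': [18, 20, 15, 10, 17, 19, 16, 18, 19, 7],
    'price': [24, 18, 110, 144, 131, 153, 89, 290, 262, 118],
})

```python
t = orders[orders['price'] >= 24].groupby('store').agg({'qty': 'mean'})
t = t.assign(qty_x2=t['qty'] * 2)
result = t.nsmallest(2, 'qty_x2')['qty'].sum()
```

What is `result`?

filter rows where price >= 24:
  store  qty  price
0    S3   18     24
2    S2   15    110
3    S5   10    144
4    S4   17    131
5    S2   19    153
6    S3   16     89
7    S5   18    290
8    S5   19    262
9    S1    7    118
group by store, mean of qty:
             qty
store           
S1      7.000000
S2     17.000000
S3     17.000000
S4     17.000000
S5     15.666667
add column qty_x2 = t['qty'] * 2:
             qty     qty_x2
store                      
S1      7.000000  14.000000
S2     17.000000  34.000000
S3     17.000000  34.000000
S4     17.000000  34.000000
S5     15.666667  31.333333
take 2 rows with smallest qty_x2:
             qty     qty_x2
store                      
S1      7.000000  14.000000
S5     15.666667  31.333333
sum of column 'qty' → 22.6666666667

22.6666666667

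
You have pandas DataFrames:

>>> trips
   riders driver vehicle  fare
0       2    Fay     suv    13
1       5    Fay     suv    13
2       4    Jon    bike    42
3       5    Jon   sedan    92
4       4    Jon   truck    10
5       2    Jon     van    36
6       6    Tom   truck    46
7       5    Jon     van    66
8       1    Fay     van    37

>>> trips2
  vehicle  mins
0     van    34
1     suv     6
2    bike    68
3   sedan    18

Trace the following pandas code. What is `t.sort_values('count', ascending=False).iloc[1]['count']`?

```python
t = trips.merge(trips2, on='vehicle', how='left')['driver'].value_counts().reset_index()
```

merge on 'vehicle' (how='left') → 9 rows:
   riders driver vehicle  fare  mins
0       2    Fay     suv    13   6.0
1       5    Fay     suv    13   6.0
2       4    Jon    bike    42  68.0
3       5    Jon   sedan    92  18.0
4       4    Jon   truck    10   NaN
5       2    Jon     van    36  34.0
6       6    Tom   truck    46   NaN
7       5    Jon     van    66  34.0
8       1    Fay     van    37  34.0
value_counts of driver:
driver
Jon    5
Fay    3
Tom    1
Name: count, dtype: int64
reset_index():
  driver  count
0    Jon      5
1    Fay      3
2    Tom      1
sort by count descending:
  driver  count
0    Jon      5
1    Fay      3
2    Tom      1

3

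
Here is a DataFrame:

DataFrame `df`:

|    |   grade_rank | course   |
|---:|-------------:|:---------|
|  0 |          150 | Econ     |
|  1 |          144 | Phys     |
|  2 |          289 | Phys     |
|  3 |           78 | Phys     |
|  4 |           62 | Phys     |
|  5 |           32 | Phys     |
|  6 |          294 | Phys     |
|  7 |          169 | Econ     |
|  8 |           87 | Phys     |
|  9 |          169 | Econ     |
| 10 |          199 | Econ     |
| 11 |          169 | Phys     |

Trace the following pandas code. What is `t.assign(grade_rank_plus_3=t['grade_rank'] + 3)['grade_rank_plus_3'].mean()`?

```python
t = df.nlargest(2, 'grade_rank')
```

take 2 rows with largest grade_rank:
   grade_rank course
6         294   Phys
2         289   Phys
add column grade_rank_plus_3 = t['grade_rank'] + 3:
   grade_rank course  grade_rank_plus_3
6         294   Phys                297
2         289   Phys                292
Reading off the mean of column 'grade_rank_plus_3', we get 294.5.

294.5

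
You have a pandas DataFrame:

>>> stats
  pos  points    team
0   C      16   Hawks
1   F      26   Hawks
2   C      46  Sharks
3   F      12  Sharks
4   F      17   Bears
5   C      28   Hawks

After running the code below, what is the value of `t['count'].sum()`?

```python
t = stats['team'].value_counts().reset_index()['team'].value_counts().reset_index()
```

3

value_counts of team:
team
Hawks     3
Sharks    2
Bears     1
Name: count, dtype: int64
reset_index():
     team  count
0   Hawks      3
1  Sharks      2
2   Bears      1
value_counts of team:
team
Hawks     1
Sharks    1
Bears     1
Name: count, dtype: int64
reset_index():
     team  count
0   Hawks      1
1  Sharks      1
2   Bears      1
The sum of column 'count' is 3.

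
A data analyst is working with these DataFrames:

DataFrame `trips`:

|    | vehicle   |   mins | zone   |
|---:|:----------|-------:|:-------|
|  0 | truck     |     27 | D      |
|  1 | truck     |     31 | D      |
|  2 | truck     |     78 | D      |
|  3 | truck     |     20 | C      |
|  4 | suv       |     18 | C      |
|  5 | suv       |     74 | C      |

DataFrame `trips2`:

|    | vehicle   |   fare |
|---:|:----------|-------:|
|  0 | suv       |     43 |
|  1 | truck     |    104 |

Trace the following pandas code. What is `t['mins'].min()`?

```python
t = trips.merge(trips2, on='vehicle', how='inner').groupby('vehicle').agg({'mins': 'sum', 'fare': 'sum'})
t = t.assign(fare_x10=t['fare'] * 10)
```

92

merge on 'vehicle' (how='inner') → 6 rows:
  vehicle  mins zone  fare
0   truck    27    D   104
1   truck    31    D   104
2   truck    78    D   104
3   truck    20    C   104
4     suv    18    C    43
5     suv    74    C    43
group by vehicle: sum(mins), sum(fare):
         mins  fare
vehicle            
suv        92    86
truck     156   416
add column fare_x10 = t['fare'] * 10:
         mins  fare  fare_x10
vehicle                      
suv        92    86       860
truck     156   416      4160
Hence 92.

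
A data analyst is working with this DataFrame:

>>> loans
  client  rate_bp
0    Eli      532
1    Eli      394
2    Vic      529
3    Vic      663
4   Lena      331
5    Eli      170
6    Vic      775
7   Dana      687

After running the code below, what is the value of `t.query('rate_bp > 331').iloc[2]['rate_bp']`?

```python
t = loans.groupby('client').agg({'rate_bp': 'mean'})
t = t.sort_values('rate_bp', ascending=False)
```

group by client, mean of rate_bp:
           rate_bp
client            
Dana    687.000000
Eli     365.333333
Lena    331.000000
Vic     655.666667
sort by rate_bp descending:
           rate_bp
client            
Dana    687.000000
Vic     655.666667
Eli     365.333333
Lena    331.000000
filter rows where rate_bp > 331:
           rate_bp
client            
Dana    687.000000
Vic     655.666667
Eli     365.333333

365.333333333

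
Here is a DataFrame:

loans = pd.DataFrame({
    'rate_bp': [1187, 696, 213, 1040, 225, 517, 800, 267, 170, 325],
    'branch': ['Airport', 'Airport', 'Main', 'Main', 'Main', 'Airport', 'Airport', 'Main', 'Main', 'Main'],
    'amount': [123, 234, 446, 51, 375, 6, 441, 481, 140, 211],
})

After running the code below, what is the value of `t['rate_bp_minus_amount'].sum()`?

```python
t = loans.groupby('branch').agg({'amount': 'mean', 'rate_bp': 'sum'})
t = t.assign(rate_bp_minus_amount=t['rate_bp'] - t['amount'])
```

group by branch: mean(amount), sum(rate_bp):
         amount  rate_bp
branch                  
Airport   201.0     3200
Main      284.0     2240
add column rate_bp_minus_amount = t['rate_bp'] - t['amount']:
         amount  rate_bp  rate_bp_minus_amount
branch                                        
Airport   201.0     3200                2999.0
Main      284.0     2240                1956.0

4955.0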